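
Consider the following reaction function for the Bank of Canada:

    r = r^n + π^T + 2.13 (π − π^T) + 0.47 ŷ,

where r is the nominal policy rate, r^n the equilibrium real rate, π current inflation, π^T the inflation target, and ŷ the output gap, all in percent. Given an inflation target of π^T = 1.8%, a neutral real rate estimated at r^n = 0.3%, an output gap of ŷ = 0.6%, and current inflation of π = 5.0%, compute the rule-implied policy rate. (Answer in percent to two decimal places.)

r = 0.3 + 1.8 + 2.13 × (5.0 − 1.8) + 0.47 × 0.6
   = 0.3 + 1.8 + 6.816 + 0.282 = 9.20

9.20%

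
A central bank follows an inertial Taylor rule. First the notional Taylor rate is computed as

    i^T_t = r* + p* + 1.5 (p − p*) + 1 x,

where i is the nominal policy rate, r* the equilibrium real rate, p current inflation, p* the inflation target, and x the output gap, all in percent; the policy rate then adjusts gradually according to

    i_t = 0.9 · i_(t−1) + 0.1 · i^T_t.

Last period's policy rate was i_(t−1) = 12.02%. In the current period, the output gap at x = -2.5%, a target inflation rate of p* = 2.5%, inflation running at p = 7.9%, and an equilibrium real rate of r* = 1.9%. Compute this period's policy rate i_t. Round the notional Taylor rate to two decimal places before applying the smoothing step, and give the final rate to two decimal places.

11.82%

i^T_t = 1.9 + 2.5 + 1.5 × (7.9 − 2.5) + 1 × (-2.5)
   = 1.9 + 2.5 + 8.1 − 2.5 = 10.00
i_t = 0.9 × 12.02 + 0.1 × 10.00 = 10.818 + 1 = 11.82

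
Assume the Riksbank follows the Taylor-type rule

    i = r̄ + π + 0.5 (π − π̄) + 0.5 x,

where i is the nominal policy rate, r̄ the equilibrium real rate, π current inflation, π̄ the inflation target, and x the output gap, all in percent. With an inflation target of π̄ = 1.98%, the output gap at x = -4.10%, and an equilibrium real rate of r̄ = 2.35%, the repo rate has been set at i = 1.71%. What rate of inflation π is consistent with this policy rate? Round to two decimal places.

1.60%

Collecting π: i = r̄ + (1 + 0.5) π − 0.5 π̄ + 0.5 x
1.5 π = 1.71 − 2.35 + 0.5 × 1.98 − 0.5 × (-4.10) = 2.4
π = 2.4 / 1.5 = 1.60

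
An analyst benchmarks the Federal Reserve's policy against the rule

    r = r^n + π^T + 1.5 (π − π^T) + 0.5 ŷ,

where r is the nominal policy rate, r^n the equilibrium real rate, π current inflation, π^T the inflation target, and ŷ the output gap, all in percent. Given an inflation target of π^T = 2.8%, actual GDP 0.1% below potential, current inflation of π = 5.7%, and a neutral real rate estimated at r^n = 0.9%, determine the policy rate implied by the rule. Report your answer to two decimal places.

8.00%

Output 0.1% below potential → ŷ = -0.1.
r = 0.9 + 2.8 + 1.5 × (5.7 − 2.8) + 0.5 × (-0.1)
   = 0.9 + 2.8 + 4.35 − 0.05 = 8.00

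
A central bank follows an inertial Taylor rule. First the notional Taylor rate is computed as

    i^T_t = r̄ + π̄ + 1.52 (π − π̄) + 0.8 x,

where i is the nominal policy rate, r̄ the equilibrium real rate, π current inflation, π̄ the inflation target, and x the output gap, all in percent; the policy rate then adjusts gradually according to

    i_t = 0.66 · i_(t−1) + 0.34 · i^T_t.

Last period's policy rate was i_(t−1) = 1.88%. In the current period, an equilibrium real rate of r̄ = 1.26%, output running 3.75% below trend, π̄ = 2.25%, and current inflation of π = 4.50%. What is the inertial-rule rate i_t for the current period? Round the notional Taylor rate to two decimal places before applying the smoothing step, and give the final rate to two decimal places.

Output 3.75% below potential → x = -3.75.
i^T_t = 1.26 + 2.25 + 1.52 × (4.50 − 2.25) + 0.8 × (-3.75)
   = 1.26 + 2.25 + 3.42 − 3 = 3.93
i_t = 0.66 × 1.88 + 0.34 × 3.93 = 1.2408 + 1.3362 = 2.58

2.58%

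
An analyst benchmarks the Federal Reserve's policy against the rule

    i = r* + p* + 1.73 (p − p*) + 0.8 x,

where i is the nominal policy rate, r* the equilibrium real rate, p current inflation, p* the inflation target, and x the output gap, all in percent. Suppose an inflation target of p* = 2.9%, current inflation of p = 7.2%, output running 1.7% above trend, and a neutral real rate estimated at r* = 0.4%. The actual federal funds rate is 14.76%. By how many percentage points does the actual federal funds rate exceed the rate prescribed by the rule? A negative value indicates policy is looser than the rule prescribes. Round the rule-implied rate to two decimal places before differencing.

2.66 pp

Output 1.7% above potential → x = 1.7.
i = 0.4 + 2.9 + 1.73 × (7.2 − 2.9) + 0.8 × 1.7
   = 0.4 + 2.9 + 7.439 + 1.36 = 12.10
Deviation = 14.76 − 12.10 = 2.66 pp.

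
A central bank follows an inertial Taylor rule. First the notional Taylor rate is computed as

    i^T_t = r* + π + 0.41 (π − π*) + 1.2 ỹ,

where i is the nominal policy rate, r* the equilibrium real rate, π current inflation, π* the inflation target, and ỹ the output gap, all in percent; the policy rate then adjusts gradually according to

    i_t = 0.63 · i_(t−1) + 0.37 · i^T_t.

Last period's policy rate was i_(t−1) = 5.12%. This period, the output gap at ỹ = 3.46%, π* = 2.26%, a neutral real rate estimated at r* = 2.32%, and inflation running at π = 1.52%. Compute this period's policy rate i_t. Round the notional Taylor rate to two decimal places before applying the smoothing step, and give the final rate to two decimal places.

6.07%

i^T_t = 2.32 + 1.52 + 0.41 × (1.52 − 2.26) + 1.2 × 3.46
   = 2.32 + 1.52 − 0.3034 + 4.152 = 7.69
i_t = 0.63 × 5.12 + 0.37 × 7.69 = 3.2256 + 2.8453 = 6.07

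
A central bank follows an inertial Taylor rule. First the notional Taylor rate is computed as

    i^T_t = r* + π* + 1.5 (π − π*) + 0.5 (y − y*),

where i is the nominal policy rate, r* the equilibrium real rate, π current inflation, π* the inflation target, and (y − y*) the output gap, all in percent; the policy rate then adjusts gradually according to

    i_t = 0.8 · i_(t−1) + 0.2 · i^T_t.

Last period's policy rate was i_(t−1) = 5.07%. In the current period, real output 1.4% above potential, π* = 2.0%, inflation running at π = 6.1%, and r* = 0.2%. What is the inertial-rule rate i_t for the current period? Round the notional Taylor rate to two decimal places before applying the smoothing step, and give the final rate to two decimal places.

Output 1.4% above potential → (y − y*) = 1.4.
i^T_t = 0.2 + 2.0 + 1.5 × (6.1 − 2.0) + 0.5 × 1.4
   = 0.2 + 2 + 6.15 + 0.7 = 9.05
i_t = 0.8 × 5.07 + 0.2 × 9.05 = 4.056 + 1.81 = 5.87

5.87%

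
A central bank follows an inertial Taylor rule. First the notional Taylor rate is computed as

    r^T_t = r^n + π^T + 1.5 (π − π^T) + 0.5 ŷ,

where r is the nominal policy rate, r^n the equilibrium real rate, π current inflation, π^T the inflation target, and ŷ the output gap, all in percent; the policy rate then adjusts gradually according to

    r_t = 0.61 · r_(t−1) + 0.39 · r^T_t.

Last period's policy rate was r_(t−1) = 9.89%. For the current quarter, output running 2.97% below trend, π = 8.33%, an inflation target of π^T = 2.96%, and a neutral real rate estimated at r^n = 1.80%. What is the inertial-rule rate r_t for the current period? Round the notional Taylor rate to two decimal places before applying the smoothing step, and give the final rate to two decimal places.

Output 2.97% below potential → ŷ = -2.97.
r^T_t = 1.80 + 2.96 + 1.5 × (8.33 − 2.96) + 0.5 × (-2.97)
   = 1.80 + 2.96 + 8.055 − 1.485 = 11.33
r_t = 0.61 × 9.89 + 0.39 × 11.33 = 6.0329 + 4.4187 = 10.45

10.45%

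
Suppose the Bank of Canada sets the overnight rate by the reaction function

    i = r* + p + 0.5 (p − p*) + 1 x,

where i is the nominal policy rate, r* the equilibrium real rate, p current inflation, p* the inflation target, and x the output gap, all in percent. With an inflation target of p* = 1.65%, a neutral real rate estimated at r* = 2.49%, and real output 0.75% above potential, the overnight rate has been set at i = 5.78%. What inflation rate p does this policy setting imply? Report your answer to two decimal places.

2.24%

Output 0.75% above potential → x = 0.75.
Collecting p: i = r* + (1 + 0.5) p − 0.5 p* + 1 x
1.5 p = 5.78 − 2.49 + 0.5 × 1.65 − 1 × 0.75 = 3.365
p = 3.365 / 1.5 = 2.24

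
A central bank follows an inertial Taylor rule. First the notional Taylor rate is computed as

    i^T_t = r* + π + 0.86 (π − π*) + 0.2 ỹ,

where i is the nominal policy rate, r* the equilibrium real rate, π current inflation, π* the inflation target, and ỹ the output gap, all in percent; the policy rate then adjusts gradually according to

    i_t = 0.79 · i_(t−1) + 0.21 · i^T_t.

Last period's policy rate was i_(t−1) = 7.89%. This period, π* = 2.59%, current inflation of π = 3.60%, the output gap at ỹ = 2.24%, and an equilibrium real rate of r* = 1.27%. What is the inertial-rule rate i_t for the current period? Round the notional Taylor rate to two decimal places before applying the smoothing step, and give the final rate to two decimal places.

i^T_t = 1.27 + 3.60 + 0.86 × (3.60 − 2.59) + 0.2 × 2.24
   = 1.27 + 3.6 + 0.8686 + 0.448 = 6.19
i_t = 0.79 × 7.89 + 0.21 × 6.19 = 6.2331 + 1.2999 = 7.53

7.53%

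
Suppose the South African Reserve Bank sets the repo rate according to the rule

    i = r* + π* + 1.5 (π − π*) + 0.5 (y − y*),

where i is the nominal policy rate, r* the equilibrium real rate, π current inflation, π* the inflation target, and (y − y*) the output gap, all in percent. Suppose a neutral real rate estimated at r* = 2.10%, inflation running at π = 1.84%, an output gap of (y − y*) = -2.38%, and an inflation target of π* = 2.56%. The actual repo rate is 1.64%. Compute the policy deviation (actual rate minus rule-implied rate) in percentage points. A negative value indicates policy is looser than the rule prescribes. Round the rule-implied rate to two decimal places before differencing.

i = 2.10 + 2.56 + 1.5 × (1.84 − 2.56) + 0.5 × (-2.38)
   = 2.10 + 2.56 − 1.08 − 1.19 = 2.39
Deviation = 1.64 − 2.39 = -0.75 pp.

-0.75 pp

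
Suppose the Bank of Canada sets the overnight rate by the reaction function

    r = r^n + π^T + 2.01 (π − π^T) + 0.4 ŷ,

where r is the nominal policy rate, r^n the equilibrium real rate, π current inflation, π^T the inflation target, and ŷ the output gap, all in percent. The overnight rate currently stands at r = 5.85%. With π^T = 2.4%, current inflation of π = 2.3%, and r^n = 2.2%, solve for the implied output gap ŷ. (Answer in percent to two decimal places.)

0.4 ŷ = 5.85 − 2.2 − 2.4 − 2.01 × (2.3 − 2.4) = 1.451
ŷ = 1.451 / 0.4 = 3.63

3.63%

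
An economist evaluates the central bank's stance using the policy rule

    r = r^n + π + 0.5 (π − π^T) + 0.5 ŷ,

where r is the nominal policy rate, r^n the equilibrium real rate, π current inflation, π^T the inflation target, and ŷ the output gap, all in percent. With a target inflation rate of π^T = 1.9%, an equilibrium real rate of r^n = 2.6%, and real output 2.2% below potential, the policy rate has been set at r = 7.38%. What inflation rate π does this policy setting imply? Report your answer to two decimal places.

Output 2.2% below potential → ŷ = -2.2.
Collecting π: r = r^n + (1 + 0.5) π − 0.5 π^T + 0.5 ŷ
1.5 π = 7.38 − 2.6 + 0.5 × 1.9 − 0.5 × (-2.2) = 6.83
π = 6.83 / 1.5 = 4.55

4.55%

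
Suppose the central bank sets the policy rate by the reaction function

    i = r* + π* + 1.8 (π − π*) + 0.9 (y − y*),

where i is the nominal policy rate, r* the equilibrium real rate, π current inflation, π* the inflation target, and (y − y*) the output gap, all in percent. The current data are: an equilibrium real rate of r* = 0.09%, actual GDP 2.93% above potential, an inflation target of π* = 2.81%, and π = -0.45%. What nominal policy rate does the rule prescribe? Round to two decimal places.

-0.33%

Output 2.93% above potential → (y − y*) = 2.93.
i = 0.09 + 2.81 + 1.8 × (-0.45 − 2.81) + 0.9 × 2.93
   = 0.09 + 2.81 − 5.868 + 2.637 = -0.33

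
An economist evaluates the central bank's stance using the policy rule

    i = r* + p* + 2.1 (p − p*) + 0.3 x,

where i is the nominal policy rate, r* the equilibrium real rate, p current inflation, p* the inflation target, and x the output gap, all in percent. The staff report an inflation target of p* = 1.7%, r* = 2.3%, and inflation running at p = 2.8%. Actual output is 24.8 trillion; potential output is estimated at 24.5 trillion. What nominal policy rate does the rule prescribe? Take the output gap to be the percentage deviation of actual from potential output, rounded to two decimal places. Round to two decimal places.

Output gap = 100 × (24.8 − 24.5) / 24.5 = 1.22%.
i = 2.30 + 1.70 + 2.1 × (2.80 − 1.70) + 0.3 × 1.22
   = 2.30 + 1.7 + 2.31 + 0.366 = 6.68

6.68%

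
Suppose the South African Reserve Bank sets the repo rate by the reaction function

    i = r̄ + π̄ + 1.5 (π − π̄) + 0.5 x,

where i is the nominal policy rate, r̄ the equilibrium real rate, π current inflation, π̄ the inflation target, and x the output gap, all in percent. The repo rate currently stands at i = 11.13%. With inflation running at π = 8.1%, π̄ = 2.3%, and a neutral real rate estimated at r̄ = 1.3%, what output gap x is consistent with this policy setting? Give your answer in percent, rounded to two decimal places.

-2.34%

0.5 x = 11.13 − 1.3 − 2.3 − 1.5 × (8.1 − 2.3) = -1.17
x = -1.17 / 0.5 = -2.34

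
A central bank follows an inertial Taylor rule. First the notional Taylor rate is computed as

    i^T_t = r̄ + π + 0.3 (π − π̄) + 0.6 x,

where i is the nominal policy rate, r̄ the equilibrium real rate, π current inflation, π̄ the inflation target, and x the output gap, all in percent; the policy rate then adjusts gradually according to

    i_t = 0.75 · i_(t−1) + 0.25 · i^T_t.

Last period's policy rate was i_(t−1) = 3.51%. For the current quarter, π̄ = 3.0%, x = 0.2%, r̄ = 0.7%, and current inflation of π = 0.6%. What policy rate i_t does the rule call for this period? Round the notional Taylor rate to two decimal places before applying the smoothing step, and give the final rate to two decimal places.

2.81%

i^T_t = 0.7 + 0.6 + 0.3 × (0.6 − 3.0) + 0.6 × 0.2
   = 0.7 + 0.6 − 0.72 + 0.12 = 0.70
i_t = 0.75 × 3.51 + 0.25 × 0.70 = 2.6325 + 0.175 = 2.81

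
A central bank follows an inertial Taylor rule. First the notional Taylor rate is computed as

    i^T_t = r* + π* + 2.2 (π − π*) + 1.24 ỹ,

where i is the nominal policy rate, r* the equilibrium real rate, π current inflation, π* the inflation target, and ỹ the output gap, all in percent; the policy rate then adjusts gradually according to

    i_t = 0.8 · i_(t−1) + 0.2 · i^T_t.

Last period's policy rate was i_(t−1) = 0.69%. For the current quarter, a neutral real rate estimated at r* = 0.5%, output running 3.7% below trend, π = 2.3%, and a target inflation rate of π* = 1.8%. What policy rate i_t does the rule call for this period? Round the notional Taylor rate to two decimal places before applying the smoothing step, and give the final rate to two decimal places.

0.31%

Output 3.7% below potential → ỹ = -3.7.
i^T_t = 0.5 + 1.8 + 2.2 × (2.3 − 1.8) + 1.24 × (-3.7)
   = 0.5 + 1.8 + 1.1 − 4.588 = -1.19
i_t = 0.8 × 0.69 + 0.2 × (-1.19) = 0.552 − 0.238 = 0.31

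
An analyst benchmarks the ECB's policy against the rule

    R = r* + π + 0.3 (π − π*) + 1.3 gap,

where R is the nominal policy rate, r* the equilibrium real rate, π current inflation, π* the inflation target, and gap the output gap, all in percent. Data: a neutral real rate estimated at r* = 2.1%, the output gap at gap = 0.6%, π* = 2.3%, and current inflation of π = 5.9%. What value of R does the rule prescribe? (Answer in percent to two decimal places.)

9.86%

R = 2.1 + 5.9 + 0.3 × (5.9 − 2.3) + 1.3 × 0.6
   = 2.1 + 5.9 + 1.08 + 0.78 = 9.86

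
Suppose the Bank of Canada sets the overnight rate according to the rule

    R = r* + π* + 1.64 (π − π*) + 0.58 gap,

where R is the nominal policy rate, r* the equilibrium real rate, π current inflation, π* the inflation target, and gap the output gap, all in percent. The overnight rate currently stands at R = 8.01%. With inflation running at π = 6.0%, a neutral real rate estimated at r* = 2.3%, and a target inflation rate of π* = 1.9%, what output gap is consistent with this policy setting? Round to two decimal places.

0.58 gap = 8.01 − 2.3 − 1.9 − 1.64 × (6.0 − 1.9) = -2.914
gap = -2.914 / 0.58 = -5.02

-5.02%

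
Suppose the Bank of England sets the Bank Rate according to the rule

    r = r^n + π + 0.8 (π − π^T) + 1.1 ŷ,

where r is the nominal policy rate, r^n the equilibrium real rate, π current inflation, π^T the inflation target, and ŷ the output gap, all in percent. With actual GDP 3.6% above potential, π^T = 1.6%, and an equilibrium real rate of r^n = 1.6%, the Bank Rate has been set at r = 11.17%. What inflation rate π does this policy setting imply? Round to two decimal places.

3.83%

Output 3.6% above potential → ŷ = 3.6.
Collecting π: r = r^n + (1 + 0.8) π − 0.8 π^T + 1.1 ŷ
1.8 π = 11.17 − 1.6 + 0.8 × 1.6 − 1.1 × 3.6 = 6.89
π = 6.89 / 1.8 = 3.83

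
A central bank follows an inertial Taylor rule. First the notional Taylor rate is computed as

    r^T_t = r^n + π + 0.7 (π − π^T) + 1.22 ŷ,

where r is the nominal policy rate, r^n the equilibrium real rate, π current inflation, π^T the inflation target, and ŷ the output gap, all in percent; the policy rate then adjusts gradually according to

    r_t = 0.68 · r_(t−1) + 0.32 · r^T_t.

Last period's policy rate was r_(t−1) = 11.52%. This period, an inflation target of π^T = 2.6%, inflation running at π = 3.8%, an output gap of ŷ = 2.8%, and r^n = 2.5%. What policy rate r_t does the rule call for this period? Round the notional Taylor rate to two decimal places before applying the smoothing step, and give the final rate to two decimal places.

11.21%

r^T_t = 2.5 + 3.8 + 0.7 × (3.8 − 2.6) + 1.22 × 2.8
   = 2.5 + 3.8 + 0.84 + 3.416 = 10.56
r_t = 0.68 × 11.52 + 0.32 × 10.56 = 7.8336 + 3.3792 = 11.21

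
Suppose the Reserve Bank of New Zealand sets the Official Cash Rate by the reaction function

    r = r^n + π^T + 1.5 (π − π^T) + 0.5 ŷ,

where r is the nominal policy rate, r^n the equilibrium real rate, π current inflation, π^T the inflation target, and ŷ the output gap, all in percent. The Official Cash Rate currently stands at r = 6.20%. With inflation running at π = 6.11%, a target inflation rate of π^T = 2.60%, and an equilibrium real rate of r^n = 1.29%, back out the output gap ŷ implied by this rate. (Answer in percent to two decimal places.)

-5.91%

0.5 ŷ = 6.20 − 1.29 − 2.60 − 1.5 × (6.11 − 2.60) = -2.955
ŷ = -2.955 / 0.5 = -5.91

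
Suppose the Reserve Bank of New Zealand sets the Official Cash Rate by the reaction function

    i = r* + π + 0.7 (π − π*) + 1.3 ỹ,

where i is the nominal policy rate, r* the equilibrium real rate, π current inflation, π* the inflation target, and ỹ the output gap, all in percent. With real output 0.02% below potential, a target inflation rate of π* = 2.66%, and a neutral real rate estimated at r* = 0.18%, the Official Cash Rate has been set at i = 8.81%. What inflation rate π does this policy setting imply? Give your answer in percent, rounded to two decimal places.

Output 0.02% below potential → ỹ = -0.02.
Collecting π: i = r* + (1 + 0.7) π − 0.7 π* + 1.3 ỹ
1.7 π = 8.81 − 0.18 + 0.7 × 2.66 − 1.3 × (-0.02) = 10.518
π = 10.518 / 1.7 = 6.19

6.19%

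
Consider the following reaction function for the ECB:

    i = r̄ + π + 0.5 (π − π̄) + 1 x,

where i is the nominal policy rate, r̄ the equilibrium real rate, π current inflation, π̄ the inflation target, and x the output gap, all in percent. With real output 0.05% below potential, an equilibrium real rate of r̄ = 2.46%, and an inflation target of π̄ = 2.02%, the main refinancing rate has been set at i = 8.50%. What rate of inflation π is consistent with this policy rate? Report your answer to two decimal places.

Output 0.05% below potential → x = -0.05.
Collecting π: i = r̄ + (1 + 0.5) π − 0.5 π̄ + 1 x
1.5 π = 8.50 − 2.46 + 0.5 × 2.02 − 1 × (-0.05) = 7.1
π = 7.1 / 1.5 = 4.73

4.73%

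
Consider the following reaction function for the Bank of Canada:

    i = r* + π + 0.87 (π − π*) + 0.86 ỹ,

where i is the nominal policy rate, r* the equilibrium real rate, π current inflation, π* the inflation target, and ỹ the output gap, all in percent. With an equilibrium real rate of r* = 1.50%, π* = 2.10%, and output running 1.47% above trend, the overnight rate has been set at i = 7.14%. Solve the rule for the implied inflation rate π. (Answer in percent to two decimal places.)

Output 1.47% above potential → ỹ = 1.47.
Collecting π: i = r* + (1 + 0.87) π − 0.87 π* + 0.86 ỹ
1.87 π = 7.14 − 1.50 + 0.87 × 2.10 − 0.86 × 1.47 = 6.2028
π = 6.2028 / 1.87 = 3.32

3.32%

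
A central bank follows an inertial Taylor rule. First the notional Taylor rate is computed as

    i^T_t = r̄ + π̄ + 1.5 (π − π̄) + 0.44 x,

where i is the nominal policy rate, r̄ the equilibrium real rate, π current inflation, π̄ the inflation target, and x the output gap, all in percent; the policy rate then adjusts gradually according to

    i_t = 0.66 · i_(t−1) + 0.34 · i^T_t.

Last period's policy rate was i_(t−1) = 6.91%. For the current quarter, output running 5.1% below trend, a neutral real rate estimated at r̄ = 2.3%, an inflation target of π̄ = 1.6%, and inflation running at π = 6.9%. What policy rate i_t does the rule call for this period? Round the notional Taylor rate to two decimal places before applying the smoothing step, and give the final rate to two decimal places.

7.83%

Output 5.1% below potential → x = -5.1.
i^T_t = 2.3 + 1.6 + 1.5 × (6.9 − 1.6) + 0.44 × (-5.1)
   = 2.3 + 1.6 + 7.95 − 2.244 = 9.61
i_t = 0.66 × 6.91 + 0.34 × 9.61 = 4.5606 + 3.2674 = 7.83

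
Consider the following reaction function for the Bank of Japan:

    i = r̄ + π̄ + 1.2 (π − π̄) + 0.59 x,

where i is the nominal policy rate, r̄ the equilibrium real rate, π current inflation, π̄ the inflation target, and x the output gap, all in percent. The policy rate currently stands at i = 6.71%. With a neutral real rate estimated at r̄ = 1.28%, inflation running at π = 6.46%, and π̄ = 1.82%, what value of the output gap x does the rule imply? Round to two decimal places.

0.59 x = 6.71 − 1.28 − 1.82 − 1.2 × (6.46 − 1.82) = -1.958
x = -1.958 / 0.59 = -3.32

-3.32%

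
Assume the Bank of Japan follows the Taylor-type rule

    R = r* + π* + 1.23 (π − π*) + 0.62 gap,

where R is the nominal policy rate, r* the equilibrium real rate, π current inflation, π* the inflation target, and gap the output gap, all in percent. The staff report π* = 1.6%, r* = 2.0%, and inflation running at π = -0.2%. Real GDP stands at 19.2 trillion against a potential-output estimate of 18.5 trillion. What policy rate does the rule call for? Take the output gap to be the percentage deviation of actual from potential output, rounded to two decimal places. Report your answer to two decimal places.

3.73%

Output gap = 100 × (19.2 − 18.5) / 18.5 = 3.78%.
R = 2.00 + 1.60 + 1.23 × (-0.20 − 1.60) + 0.62 × 3.78
   = 2.00 + 1.6 − 2.214 + 2.3436 = 3.73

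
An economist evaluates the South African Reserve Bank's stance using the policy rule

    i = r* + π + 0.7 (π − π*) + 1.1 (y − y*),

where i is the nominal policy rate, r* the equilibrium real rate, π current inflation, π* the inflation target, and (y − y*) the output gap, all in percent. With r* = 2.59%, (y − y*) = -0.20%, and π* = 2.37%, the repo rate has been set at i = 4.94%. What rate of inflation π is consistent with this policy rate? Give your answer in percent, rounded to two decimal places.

2.49%

Collecting π: i = r* + (1 + 0.7) π − 0.7 π* + 1.1 (y − y*)
1.7 π = 4.94 − 2.59 + 0.7 × 2.37 − 1.1 × (-0.20) = 4.229
π = 4.229 / 1.7 = 2.49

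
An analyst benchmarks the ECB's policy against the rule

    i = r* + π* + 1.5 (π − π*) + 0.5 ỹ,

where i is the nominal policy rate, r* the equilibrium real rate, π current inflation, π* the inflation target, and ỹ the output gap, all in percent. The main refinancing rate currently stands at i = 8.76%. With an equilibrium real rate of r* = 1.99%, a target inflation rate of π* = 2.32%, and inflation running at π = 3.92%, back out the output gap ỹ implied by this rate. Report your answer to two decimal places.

0.5 ỹ = 8.76 − 1.99 − 2.32 − 1.5 × (3.92 − 2.32) = 2.05
ỹ = 2.05 / 0.5 = 4.10

4.10%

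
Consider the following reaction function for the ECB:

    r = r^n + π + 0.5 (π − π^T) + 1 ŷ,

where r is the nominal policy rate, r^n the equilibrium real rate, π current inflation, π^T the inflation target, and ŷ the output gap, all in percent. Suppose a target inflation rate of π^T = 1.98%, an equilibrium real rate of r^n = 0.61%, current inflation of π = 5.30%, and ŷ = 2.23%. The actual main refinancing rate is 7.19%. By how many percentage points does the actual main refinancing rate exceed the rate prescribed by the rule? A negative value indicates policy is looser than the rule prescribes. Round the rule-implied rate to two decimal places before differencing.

-2.61 pp

r = 0.61 + 5.30 + 0.5 × (5.30 − 1.98) + 1 × 2.23
   = 0.61 + 5.3 + 1.66 + 2.23 = 9.80
Deviation = 7.19 − 9.80 = -2.61 pp.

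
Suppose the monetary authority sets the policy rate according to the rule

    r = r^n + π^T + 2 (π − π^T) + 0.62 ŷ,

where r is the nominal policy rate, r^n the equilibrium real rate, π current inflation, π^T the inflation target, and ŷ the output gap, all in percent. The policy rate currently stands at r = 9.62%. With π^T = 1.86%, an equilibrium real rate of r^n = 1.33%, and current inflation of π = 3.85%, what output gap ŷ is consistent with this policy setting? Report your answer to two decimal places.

0.62 ŷ = 9.62 − 1.33 − 1.86 − 2 × (3.85 − 1.86) = 2.45
ŷ = 2.45 / 0.62 = 3.95

3.95%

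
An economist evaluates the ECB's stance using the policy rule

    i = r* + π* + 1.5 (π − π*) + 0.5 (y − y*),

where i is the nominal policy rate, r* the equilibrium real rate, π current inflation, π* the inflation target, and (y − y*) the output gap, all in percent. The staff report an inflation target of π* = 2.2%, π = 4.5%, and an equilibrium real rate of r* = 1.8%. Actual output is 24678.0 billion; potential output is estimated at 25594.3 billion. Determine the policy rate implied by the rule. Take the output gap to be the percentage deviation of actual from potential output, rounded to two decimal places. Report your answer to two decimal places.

Output gap = 100 × (24678.0 − 25594.3) / 25594.3 = -3.58%.
i = 1.80 + 2.20 + 1.5 × (4.50 − 2.20) + 0.5 × (-3.58)
   = 1.80 + 2.2 + 3.45 − 1.79 = 5.66

5.66%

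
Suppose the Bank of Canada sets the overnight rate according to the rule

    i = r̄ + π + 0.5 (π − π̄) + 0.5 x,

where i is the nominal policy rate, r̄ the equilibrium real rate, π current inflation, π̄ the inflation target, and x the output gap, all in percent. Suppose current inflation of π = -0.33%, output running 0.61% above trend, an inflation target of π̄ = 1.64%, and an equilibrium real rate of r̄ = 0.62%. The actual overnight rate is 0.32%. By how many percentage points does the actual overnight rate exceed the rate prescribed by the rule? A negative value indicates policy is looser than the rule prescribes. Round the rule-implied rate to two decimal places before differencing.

Output 0.61% above potential → x = 0.61.
i = 0.62 + (-0.33) + 0.5 × (-0.33 − 1.64) + 0.5 × 0.61
   = 0.62 − 0.33 − 0.985 + 0.305 = -0.39
Deviation = 0.32 − (-0.39) = 0.71 pp.

0.71 pp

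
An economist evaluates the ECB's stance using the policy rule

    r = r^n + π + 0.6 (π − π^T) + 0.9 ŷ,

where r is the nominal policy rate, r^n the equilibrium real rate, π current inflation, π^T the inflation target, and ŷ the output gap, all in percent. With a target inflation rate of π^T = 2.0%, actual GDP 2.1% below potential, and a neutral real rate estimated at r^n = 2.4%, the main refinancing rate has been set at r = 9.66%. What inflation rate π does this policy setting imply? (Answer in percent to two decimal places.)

Output 2.1% below potential → ŷ = -2.1.
Collecting π: r = r^n + (1 + 0.6) π − 0.6 π^T + 0.9 ŷ
1.6 π = 9.66 − 2.4 + 0.6 × 2.0 − 0.9 × (-2.1) = 10.35
π = 10.35 / 1.6 = 6.47

6.47%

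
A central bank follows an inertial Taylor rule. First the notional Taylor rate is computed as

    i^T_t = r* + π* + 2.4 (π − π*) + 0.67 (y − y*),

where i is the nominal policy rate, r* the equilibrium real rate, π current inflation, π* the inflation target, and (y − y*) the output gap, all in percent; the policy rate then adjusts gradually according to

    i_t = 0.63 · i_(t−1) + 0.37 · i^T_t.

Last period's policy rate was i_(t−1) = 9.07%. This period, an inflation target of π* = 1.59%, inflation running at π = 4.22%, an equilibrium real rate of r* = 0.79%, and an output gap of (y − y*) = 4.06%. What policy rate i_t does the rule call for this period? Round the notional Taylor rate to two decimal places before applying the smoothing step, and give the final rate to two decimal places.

i^T_t = 0.79 + 1.59 + 2.4 × (4.22 − 1.59) + 0.67 × 4.06
   = 0.79 + 1.59 + 6.312 + 2.7202 = 11.41
i_t = 0.63 × 9.07 + 0.37 × 11.41 = 5.7141 + 4.2217 = 9.94

9.94%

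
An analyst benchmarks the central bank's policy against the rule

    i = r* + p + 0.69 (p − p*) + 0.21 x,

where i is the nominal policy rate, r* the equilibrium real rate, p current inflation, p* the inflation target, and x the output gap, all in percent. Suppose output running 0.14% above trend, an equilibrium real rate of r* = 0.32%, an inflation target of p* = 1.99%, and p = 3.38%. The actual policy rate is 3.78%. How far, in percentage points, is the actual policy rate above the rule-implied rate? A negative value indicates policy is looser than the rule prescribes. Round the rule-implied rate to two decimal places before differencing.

-0.91 pp

Output 0.14% above potential → x = 0.14.
i = 0.32 + 3.38 + 0.69 × (3.38 − 1.99) + 0.21 × 0.14
   = 0.32 + 3.38 + 0.9591 + 0.0294 = 4.69
Deviation = 3.78 − 4.69 = -0.91 pp.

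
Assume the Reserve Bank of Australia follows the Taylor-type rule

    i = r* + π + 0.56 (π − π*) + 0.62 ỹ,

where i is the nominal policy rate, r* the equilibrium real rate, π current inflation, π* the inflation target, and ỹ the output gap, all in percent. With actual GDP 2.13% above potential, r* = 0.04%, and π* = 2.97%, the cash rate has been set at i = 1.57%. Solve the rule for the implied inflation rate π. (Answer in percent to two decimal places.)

1.20%

Output 2.13% above potential → ỹ = 2.13.
Collecting π: i = r* + (1 + 0.56) π − 0.56 π* + 0.62 ỹ
1.56 π = 1.57 − 0.04 + 0.56 × 2.97 − 0.62 × 2.13 = 1.8726
π = 1.8726 / 1.56 = 1.20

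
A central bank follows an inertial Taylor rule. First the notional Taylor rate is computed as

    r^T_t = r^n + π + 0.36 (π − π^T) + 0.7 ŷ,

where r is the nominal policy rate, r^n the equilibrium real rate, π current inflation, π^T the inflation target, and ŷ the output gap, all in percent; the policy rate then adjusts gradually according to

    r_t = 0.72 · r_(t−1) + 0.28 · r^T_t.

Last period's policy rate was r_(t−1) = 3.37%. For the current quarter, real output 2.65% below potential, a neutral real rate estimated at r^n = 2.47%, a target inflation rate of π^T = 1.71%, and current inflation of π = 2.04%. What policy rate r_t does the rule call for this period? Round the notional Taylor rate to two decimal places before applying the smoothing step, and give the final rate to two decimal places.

3.20%

Output 2.65% below potential → ŷ = -2.65.
r^T_t = 2.47 + 2.04 + 0.36 × (2.04 − 1.71) + 0.7 × (-2.65)
   = 2.47 + 2.04 + 0.1188 − 1.855 = 2.77
r_t = 0.72 × 3.37 + 0.28 × 2.77 = 2.4264 + 0.7756 = 3.20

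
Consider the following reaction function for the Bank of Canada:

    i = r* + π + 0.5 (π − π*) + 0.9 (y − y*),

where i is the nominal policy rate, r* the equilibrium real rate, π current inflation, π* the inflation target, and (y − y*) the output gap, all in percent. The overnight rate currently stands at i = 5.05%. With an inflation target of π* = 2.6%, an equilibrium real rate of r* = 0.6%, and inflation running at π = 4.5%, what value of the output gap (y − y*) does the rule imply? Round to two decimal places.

0.9 (y − y*) = 5.05 − 0.6 − 4.5 − 0.5 × (4.5 − 2.6) = -1
(y − y*) = -1 / 0.9 = -1.11

-1.11%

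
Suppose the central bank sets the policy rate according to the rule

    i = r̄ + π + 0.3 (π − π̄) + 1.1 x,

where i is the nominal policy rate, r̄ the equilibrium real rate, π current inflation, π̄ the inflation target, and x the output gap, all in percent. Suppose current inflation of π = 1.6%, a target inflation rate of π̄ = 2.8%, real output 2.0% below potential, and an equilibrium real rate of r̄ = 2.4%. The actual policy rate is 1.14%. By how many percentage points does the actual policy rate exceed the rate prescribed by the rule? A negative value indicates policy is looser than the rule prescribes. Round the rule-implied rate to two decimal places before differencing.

Output 2.0% below potential → x = -2.0.
i = 2.4 + 1.6 + 0.3 × (1.6 − 2.8) + 1.1 × (-2.0)
   = 2.4 + 1.6 − 0.36 − 2.2 = 1.44
Deviation = 1.14 − 1.44 = -0.30 pp.

-0.30 pp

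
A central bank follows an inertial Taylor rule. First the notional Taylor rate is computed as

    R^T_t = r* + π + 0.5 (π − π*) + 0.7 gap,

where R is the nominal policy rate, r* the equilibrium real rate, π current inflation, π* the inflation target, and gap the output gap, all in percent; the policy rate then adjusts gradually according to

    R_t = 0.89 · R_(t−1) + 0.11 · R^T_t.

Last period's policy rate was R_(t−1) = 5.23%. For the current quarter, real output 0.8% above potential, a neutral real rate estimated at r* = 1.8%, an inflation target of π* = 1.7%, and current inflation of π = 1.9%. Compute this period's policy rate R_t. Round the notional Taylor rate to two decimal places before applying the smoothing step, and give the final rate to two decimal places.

Output 0.8% above potential → gap = 0.8.
R^T_t = 1.8 + 1.9 + 0.5 × (1.9 − 1.7) + 0.7 × 0.8
   = 1.8 + 1.9 + 0.1 + 0.56 = 4.36
R_t = 0.89 × 5.23 + 0.11 × 4.36 = 4.6547 + 0.4796 = 5.13

5.13%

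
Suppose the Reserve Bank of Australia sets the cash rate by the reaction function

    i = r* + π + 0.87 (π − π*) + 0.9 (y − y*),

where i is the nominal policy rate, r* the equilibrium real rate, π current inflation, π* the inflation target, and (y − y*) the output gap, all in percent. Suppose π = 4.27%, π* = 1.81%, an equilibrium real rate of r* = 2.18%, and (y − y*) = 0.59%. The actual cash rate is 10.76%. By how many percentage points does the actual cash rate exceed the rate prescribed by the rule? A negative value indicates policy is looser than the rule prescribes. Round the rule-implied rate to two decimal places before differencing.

1.64 pp

i = 2.18 + 4.27 + 0.87 × (4.27 − 1.81) + 0.9 × 0.59
   = 2.18 + 4.27 + 2.1402 + 0.531 = 9.12
Deviation = 10.76 − 9.12 = 1.64 pp.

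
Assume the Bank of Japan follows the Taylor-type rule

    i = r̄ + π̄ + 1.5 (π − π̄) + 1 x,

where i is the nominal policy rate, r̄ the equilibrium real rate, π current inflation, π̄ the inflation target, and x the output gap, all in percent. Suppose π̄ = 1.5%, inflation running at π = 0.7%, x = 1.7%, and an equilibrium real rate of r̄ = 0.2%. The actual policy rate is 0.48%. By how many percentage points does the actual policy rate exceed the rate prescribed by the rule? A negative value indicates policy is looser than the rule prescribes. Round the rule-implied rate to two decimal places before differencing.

-1.72 pp

i = 0.2 + 1.5 + 1.5 × (0.7 − 1.5) + 1 × 1.7
   = 0.2 + 1.5 − 1.2 + 1.7 = 2.20
Deviation = 0.48 − 2.20 = -1.72 pp.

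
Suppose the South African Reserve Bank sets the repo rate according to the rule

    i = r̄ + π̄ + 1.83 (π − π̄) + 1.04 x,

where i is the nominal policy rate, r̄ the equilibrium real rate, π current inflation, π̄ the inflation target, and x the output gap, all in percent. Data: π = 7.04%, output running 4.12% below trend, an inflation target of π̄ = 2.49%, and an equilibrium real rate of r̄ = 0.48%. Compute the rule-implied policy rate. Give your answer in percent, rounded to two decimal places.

7.01%

Output 4.12% below potential → x = -4.12.
i = 0.48 + 2.49 + 1.83 × (7.04 − 2.49) + 1.04 × (-4.12)
   = 0.48 + 2.49 + 8.3265 − 4.2848 = 7.01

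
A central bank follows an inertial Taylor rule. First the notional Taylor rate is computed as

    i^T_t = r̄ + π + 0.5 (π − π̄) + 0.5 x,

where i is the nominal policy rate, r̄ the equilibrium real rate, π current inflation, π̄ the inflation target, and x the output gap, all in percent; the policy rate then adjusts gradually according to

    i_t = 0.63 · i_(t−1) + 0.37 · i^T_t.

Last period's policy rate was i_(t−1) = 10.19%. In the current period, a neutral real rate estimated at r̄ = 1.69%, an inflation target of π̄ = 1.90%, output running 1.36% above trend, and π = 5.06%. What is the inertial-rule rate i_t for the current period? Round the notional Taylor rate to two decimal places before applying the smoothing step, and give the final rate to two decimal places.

Output 1.36% above potential → x = 1.36.
i^T_t = 1.69 + 5.06 + 0.5 × (5.06 − 1.90) + 0.5 × 1.36
   = 1.69 + 5.06 + 1.58 + 0.68 = 9.01
i_t = 0.63 × 10.19 + 0.37 × 9.01 = 6.4197 + 3.3337 = 9.75

9.75%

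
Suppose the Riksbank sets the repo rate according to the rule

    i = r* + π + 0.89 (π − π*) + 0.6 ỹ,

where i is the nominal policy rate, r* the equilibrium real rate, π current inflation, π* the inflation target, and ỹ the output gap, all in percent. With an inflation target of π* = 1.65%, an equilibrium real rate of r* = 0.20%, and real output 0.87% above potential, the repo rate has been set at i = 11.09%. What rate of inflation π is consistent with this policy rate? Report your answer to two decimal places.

Output 0.87% above potential → ỹ = 0.87.
Collecting π: i = r* + (1 + 0.89) π − 0.89 π* + 0.6 ỹ
1.89 π = 11.09 − 0.20 + 0.89 × 1.65 − 0.6 × 0.87 = 11.8365
π = 11.8365 / 1.89 = 6.26

6.26%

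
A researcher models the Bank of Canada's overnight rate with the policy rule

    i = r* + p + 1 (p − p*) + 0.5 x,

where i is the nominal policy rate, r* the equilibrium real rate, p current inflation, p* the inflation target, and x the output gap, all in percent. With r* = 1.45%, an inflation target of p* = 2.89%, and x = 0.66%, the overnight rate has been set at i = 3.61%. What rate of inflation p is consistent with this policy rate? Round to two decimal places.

Collecting p: i = r* + (1 + 1) p − 1 p* + 0.5 x
2 p = 3.61 − 1.45 + 1 × 2.89 − 0.5 × 0.66 = 4.72
p = 4.72 / 2 = 2.36

2.36%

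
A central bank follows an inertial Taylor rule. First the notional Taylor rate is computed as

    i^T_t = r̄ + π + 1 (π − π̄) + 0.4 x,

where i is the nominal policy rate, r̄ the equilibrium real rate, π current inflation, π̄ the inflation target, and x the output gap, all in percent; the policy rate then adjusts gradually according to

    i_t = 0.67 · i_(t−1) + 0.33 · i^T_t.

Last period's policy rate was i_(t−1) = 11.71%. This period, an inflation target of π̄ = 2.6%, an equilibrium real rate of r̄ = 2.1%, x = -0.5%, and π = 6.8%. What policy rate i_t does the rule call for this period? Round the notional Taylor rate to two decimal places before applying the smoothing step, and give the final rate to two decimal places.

12.10%

i^T_t = 2.1 + 6.8 + 1 × (6.8 − 2.6) + 0.4 × (-0.5)
   = 2.1 + 6.8 + 4.2 − 0.2 = 12.90
i_t = 0.67 × 11.71 + 0.33 × 12.90 = 7.8457 + 4.257 = 12.10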